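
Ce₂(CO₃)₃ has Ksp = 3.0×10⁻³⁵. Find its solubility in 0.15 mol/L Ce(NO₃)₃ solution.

3.7×10⁻¹² M

Ce₂(CO₃)₃(s) ⇌ 2 Ce³⁺(aq) + 3 CO₃²⁻(aq)
With Ce³⁺ already at 0.15 mol/L and s small, take [Ce³⁺] ≈ 0.15 mol/L and [CO₃²⁻] = 3s.
Ksp = [Ce³⁺]^2[CO₃²⁻]^3 = (0.15)^2(3s)^3
(3s)^3 = 3.0×10⁻³⁵ / (0.15)^2 = 1.3×10⁻³³
s = 3.7×10⁻¹² mol/L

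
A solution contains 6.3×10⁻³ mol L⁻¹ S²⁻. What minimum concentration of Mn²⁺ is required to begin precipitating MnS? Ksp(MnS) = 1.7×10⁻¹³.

Precipitation begins when Q = Ksp.
MnS(s) ⇌ Mn²⁺(aq) + S²⁻(aq)
Ksp = [Mn²⁺][S²⁻] = [Mn²⁺](6.3×10⁻³)
[Mn²⁺] = 1.7×10⁻¹³ / (6.3×10⁻³) = 2.7×10⁻¹¹
[Mn²⁺] = 2.7×10⁻¹¹ mol L⁻¹

2.7×10⁻¹¹ M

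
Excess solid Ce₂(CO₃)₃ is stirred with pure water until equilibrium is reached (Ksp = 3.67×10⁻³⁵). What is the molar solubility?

Ce₂(CO₃)₃(s) ⇌ 2 Ce³⁺(aq) + 3 CO₃²⁻(aq)
Call the molar solubility s, so that [Ce³⁺] = 2s and [CO₃²⁻] = 3s.
Ksp = [Ce³⁺]^2[CO₃²⁻]^3 = (2s)^2 · (3s)^3 = 108s^5
108s^5 = 3.67×10⁻³⁵  ⇒  s^5 = 3.40×10⁻³⁷
Taking the 5th root, s = 5.08×10⁻⁸ mol/L.

5.08×10⁻⁸ M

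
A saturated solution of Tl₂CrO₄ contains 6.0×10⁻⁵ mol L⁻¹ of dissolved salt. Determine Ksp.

Ksp = 8.6×10⁻¹³

Tl₂CrO₄(s) ⇌ 2 Tl⁺(aq) + CrO₄²⁻(aq)
Let s be the molar solubility. Then [Tl⁺] = 2s and [CrO₄²⁻] = s.
Ksp = [Tl⁺]^2[CrO₄²⁻] = (2s)^2 · s = 4s^3
Ksp = 4 × (6.0×10⁻⁵)^3 = 8.6×10⁻¹³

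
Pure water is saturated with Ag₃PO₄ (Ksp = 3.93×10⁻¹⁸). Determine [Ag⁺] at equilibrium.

Ag₃PO₄(s) ⇌ 3 Ag⁺(aq) + PO₄³⁻(aq)
Call the molar solubility s, so that [Ag⁺] = 3s and [PO₄³⁻] = s.
Ksp = [Ag⁺]^3[PO₄³⁻] = (3s)^3 · s = 27s^4 = 3.93×10⁻¹⁸
s = 1.95×10⁻⁵ mol L⁻¹
[Ag⁺] = 3s = 5.86×10⁻⁵ mol L⁻¹

5.86×10⁻⁵ M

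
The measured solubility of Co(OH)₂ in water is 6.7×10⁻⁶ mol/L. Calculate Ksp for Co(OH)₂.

Co(OH)₂(s) ⇌ Co²⁺(aq) + 2 OH⁻(aq)
For each mole of Co(OH)₂ that dissolves per liter, [Co²⁺] = s and [OH⁻] = 2s; let s denote this solubility.
Ksp = [Co²⁺][OH⁻]^2 = s · (2s)^2 = 4s^3
Ksp = 4 × (6.7×10⁻⁶)^3 = 1.2×10⁻¹⁵

Ksp = 1.2×10⁻¹⁵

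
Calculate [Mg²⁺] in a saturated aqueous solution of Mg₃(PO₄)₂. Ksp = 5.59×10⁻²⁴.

Mg₃(PO₄)₂(s) ⇌ 3 Mg²⁺(aq) + 2 PO₄³⁻(aq)
Let s be the molar solubility. Then [Mg²⁺] = 3s and [PO₄³⁻] = 2s.
Ksp = [Mg²⁺]^3[PO₄³⁻]^2 = (3s)^3 · (2s)^2 = 108s^5 = 5.59×10⁻²⁴
s = 8.77×10⁻⁶ M
[Mg²⁺] = 3s = 2.63×10⁻⁵ M

2.63×10⁻⁵ M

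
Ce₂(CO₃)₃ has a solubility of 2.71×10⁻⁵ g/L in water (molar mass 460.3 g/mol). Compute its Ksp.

Molar solubility s = (2.71×10⁻⁵ g/L) / (460.3 g/mol) = 5.8875×10⁻⁸ mol/L
Ce₂(CO₃)₃(s) ⇌ 2 Ce³⁺(aq) + 3 CO₃²⁻(aq)
For each mole of Ce₂(CO₃)₃ that dissolves per liter, [Ce³⁺] = 2s and [CO₃²⁻] = 3s; let s denote this solubility.
Ksp = [Ce³⁺]^2[CO₃²⁻]^3 = (2s)^2 · (3s)^3 = 108s^5
Ksp = 108 × (5.8875×10⁻⁸)^5 = 7.64×10⁻³⁵

Ksp = 7.64×10⁻³⁵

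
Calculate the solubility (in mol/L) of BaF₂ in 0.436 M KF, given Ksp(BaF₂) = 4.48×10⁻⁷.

2.36×10⁻⁶ M

BaF₂(s) ⇌ Ba²⁺(aq) + 2 F⁻(aq)
The solution already contains F⁻ at 0.436 M. Let s be the molar solubility of BaF₂.
[F⁻] ≈ 0.436 M (common ion dominates); [Ba²⁺] = s.
Ksp = [Ba²⁺][F⁻]^2 = s(0.436)^2
s = 4.48×10⁻⁷ / (0.436)^2 = 2.36×10⁻⁶
s = 2.36×10⁻⁶ M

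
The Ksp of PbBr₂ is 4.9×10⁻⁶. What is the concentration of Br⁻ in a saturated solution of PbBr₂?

2.1×10⁻² M

PbBr₂(s) ⇌ Pb²⁺(aq) + 2 Br⁻(aq)
Let s be the molar solubility. Then [Pb²⁺] = s and [Br⁻] = 2s.
Ksp = [Pb²⁺][Br⁻]^2 = s · (2s)^2 = 4s^3 = 4.9×10⁻⁶
s = 1.1×10⁻² mol/L
[Br⁻] = 2s = 2.1×10⁻² mol/L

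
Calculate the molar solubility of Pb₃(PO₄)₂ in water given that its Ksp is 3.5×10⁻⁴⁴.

Pb₃(PO₄)₂(s) ⇌ 3 Pb²⁺(aq) + 2 PO₄³⁻(aq)
If s mol/L of Pb₃(PO₄)₂ dissolves, [Pb²⁺] = 3s and [PO₄³⁻] = 2s.
Ksp = [Pb²⁺]^3[PO₄³⁻]^2 = (3s)^3 · (2s)^2 = 108s^5
108s^5 = 3.5×10⁻⁴⁴  ⇒  s^5 = 3.2×10⁻⁴⁶
Taking the 5th root, s = 8.0×10⁻¹⁰ M.

8.0×10⁻¹⁰ M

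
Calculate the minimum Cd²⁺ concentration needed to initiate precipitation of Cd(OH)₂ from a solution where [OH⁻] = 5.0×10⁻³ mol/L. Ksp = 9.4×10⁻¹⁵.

3.8×10⁻¹⁰ M

Precipitation begins when Q = Ksp.
Cd(OH)₂(s) ⇌ Cd²⁺(aq) + 2 OH⁻(aq)
Ksp = [Cd²⁺][OH⁻]^2 = [Cd²⁺](5.0×10⁻³)^2
[Cd²⁺] = 9.4×10⁻¹⁵ / (5.0×10⁻³)^2 = 3.8×10⁻¹⁰
[Cd²⁺] = 3.8×10⁻¹⁰ mol/L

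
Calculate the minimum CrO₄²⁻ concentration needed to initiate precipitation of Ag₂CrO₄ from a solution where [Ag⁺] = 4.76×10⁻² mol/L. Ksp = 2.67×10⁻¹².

1.18×10⁻⁹ M

Precipitation of each salt begins when its ion product equals Ksp.
Ag₂CrO₄(s) ⇌ 2 Ag⁺(aq) + CrO₄²⁻(aq)
Ksp = [Ag⁺]^2[CrO₄²⁻] = [CrO₄²⁻](4.76×10⁻²)^2
[CrO₄²⁻] = 2.67×10⁻¹² / (4.76×10⁻²)^2 = 1.18×10⁻⁹
[CrO₄²⁻] = 1.18×10⁻⁹ mol/L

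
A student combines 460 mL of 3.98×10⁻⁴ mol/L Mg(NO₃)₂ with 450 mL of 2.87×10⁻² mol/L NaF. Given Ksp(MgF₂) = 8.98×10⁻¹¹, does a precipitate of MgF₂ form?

Total volume after mixing = 460 + 450 = 910 mL.
[Mg²⁺] = (3.98×10⁻⁴)(460)/910 = 2.01×10⁻⁴ mol/L
[F⁻] = (2.87×10⁻²)(450)/910 = 1.42×10⁻² mol/L
Q = [Mg²⁺][F⁻]^2 = 4.05×10⁻⁸
Q = 4.05×10⁻⁸ > Ksp = 8.98×10⁻¹¹, so the solution is supersaturated and MgF₂ precipitates.

Yes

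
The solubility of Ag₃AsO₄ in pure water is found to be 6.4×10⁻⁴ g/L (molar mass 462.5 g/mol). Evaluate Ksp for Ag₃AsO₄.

Ksp = 9.9×10⁻²³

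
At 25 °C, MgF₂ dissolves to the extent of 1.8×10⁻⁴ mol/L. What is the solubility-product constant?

Ksp = 2.3×10⁻¹¹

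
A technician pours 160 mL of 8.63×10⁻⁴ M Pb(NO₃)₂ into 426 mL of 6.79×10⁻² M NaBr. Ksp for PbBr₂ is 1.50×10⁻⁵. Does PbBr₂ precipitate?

No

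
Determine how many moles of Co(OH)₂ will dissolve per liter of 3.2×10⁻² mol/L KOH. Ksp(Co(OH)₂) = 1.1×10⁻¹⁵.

1.1×10⁻¹² M

Co(OH)₂(s) ⇌ Co²⁺(aq) + 2 OH⁻(aq)
Let s be the solubility of Co(OH)₂ here. The common ion gives [OH⁻] ≈ 3.2×10⁻² mol/L, and [Co²⁺] = s.
Ksp = [Co²⁺][OH⁻]^2 = s(3.2×10⁻²)^2
s = 1.1×10⁻¹⁵ / (3.2×10⁻²)^2 = 1.1×10⁻¹²
s = 1.1×10⁻¹² mol/L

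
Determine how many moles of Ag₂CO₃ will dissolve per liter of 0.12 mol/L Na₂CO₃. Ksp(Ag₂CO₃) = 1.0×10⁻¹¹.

4.6×10⁻⁶ M

Ag₂CO₃(s) ⇌ 2 Ag⁺(aq) + CO₃²⁻(aq)
CO₃²⁻ is already present at 0.12 mol/L. If s mol/L of Ag₂CO₃ dissolves, [Ag⁺] = 2s while [CO₃²⁻] ≈ 0.12 mol/L.
Ksp = [Ag⁺]^2[CO₃²⁻] = (2s)^2(0.12)
(2s)^2 = 1.0×10⁻¹¹ / (0.12) = 8.3×10⁻¹¹
s = 4.6×10⁻⁶ mol/L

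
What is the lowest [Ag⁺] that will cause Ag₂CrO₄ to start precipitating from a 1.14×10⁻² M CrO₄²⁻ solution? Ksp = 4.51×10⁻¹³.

6.29×10⁻⁶ M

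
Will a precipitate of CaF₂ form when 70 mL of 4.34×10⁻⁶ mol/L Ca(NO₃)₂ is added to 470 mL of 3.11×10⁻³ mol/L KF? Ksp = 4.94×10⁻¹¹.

After mixing, V = 70 mL + 470 mL = 540 mL.
[Ca²⁺] = (4.34×10⁻⁶)(70)/540 = 5.63×10⁻⁷ mol/L
[F⁻] = (3.11×10⁻³)(470)/540 = 2.71×10⁻³ mol/L
Q = [Ca²⁺][F⁻]^2 = 4.12×10⁻¹²
Q < Ksp (4.12×10⁻¹² vs 4.94×10⁻¹¹); the solution remains unsaturated and no precipitate forms.

No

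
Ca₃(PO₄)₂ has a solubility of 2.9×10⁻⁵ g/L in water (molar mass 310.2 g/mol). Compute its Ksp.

Molar solubility s = (2.9×10⁻⁵ g/L) / (310.2 g/mol) = 9.349×10⁻⁸ mol/L
Ca₃(PO₄)₂(s) ⇌ 3 Ca²⁺(aq) + 2 PO₄³⁻(aq)
With molar solubility s: [Ca²⁺] = 3s, [PO₄³⁻] = 2s.
Ksp = [Ca²⁺]^3[PO₄³⁻]^2 = (3s)^3 · (2s)^2 = 108s^5
Ksp = 108 × (9.349×10⁻⁸)^5 = 7.7×10⁻³⁴

Ksp = 7.7×10⁻³⁴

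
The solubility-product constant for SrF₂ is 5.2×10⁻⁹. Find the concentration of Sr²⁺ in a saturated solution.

SrF₂(s) ⇌ Sr²⁺(aq) + 2 F⁻(aq)
If s mol/L of SrF₂ dissolves, [Sr²⁺] = s and [F⁻] = 2s.
Ksp = [Sr²⁺][F⁻]^2 = s · (2s)^2 = 4s^3 = 5.2×10⁻⁹
s = 1.1×10⁻³ M
[Sr²⁺] = s = 1.1×10⁻³ M

1.1×10⁻³ M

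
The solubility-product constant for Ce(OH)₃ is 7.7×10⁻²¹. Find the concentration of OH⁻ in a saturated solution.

1.2×10⁻⁵ M

Ce(OH)₃(s) ⇌ Ce³⁺(aq) + 3 OH⁻(aq)
If s mol/L of Ce(OH)₃ dissolves, [Ce³⁺] = s and [OH⁻] = 3s.
Ksp = [Ce³⁺][OH⁻]^3 = s · (3s)^3 = 27s^4 = 7.7×10⁻²¹
s = 4.1×10⁻⁶ mol/L
[OH⁻] = 3s = 1.2×10⁻⁵ mol/L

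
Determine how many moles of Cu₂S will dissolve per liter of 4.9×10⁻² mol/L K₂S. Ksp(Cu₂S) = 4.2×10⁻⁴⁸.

Cu₂S(s) ⇌ 2 Cu⁺(aq) + S²⁻(aq)
The solution already contains S²⁻ at 4.9×10⁻² mol/L. Let s be the molar solubility of Cu₂S.
[S²⁻] ≈ 4.9×10⁻² mol/L (common ion dominates); [Cu⁺] = 2s.
Ksp = [Cu⁺]^2[S²⁻] = (2s)^2(4.9×10⁻²)
(2s)^2 = 4.2×10⁻⁴⁸ / (4.9×10⁻²) = 8.6×10⁻⁴⁷
s = 4.6×10⁻²⁴ mol/L

4.6×10⁻²⁴ M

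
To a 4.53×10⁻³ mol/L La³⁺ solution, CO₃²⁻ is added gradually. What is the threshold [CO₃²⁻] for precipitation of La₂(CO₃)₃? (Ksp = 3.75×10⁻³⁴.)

Precipitation begins when Q = Ksp.
La₂(CO₃)₃(s) ⇌ 2 La³⁺(aq) + 3 CO₃²⁻(aq)
Ksp = [La³⁺]^2[CO₃²⁻]^3 = [CO₃²⁻]^3(4.53×10⁻³)^2
[CO₃²⁻]^3 = 3.75×10⁻³⁴ / (4.53×10⁻³)^2 = 1.83×10⁻²⁹
[CO₃²⁻] = 2.63×10⁻¹⁰ mol/L

2.63×10⁻¹⁰ M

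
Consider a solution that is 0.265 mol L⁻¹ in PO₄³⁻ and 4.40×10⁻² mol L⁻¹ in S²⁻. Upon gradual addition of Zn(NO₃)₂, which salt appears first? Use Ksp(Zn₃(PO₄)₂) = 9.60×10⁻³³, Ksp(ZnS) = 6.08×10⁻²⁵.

ZnS

Precipitation begins when Q = Ksp.
For Zn₃(PO₄)₂: [Zn²⁺] = (Ksp/[PO₄³⁻]^2)^(1/3) = 5.15×10⁻¹¹ mol L⁻¹
For ZnS: [Zn²⁺] = (Ksp/[S²⁻]) = 1.38×10⁻²³ mol L⁻¹
ZnS requires the lower [Zn²⁺], so it precipitates first.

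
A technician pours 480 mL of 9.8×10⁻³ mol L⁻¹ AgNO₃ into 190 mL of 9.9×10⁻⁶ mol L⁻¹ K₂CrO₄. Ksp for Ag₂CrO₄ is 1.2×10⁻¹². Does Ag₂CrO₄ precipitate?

Yes

After mixing, V = 480 mL + 190 mL = 670 mL.
[Ag⁺] = (9.8×10⁻³)(480)/670 = 7.0×10⁻³ mol L⁻¹
[CrO₄²⁻] = (9.9×10⁻⁶)(190)/670 = 2.8×10⁻⁶ mol L⁻¹
Q = [Ag⁺]^2[CrO₄²⁻] = 1.4×10⁻¹⁰
Since Q (1.4×10⁻¹⁰) exceeds Ksp (1.2×10⁻¹²), Ag₂CrO₄ will precipitate.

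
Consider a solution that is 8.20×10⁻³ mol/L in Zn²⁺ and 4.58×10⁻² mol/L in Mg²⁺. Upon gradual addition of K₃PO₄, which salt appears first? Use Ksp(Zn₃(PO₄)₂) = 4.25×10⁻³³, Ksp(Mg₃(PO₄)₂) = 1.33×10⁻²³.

Each salt precipitates once Q = Ksp for that salt.
For Zn₃(PO₄)₂: [PO₄³⁻] = (Ksp/[Zn²⁺]^3)^(1/2) = 8.78×10⁻¹⁴ mol/L
For Mg₃(PO₄)₂: [PO₄³⁻] = (Ksp/[Mg²⁺]^3)^(1/2) = 3.72×10⁻¹⁰ mol/L
Since Zn₃(PO₄)₂ needs less PO₄³⁻ to reach saturation, it precipitates first.

Zn₃(PO₄)₂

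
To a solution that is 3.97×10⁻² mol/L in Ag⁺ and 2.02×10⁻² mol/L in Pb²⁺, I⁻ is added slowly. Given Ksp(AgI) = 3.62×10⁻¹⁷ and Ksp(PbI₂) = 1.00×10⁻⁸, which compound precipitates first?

Each salt precipitates once Q = Ksp for that salt.
For AgI: [I⁻] = (Ksp/[Ag⁺]) = 9.12×10⁻¹⁶ mol/L
For PbI₂: [I⁻] = (Ksp/[Pb²⁺])^(1/2) = 7.04×10⁻⁴ mol/L
Since AgI needs less I⁻ to reach saturation, it precipitates first.

AgI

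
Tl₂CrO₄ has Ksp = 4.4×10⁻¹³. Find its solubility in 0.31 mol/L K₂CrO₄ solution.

6.0×10⁻⁷ M

Tl₂CrO₄(s) ⇌ 2 Tl⁺(aq) + CrO₄²⁻(aq)
Let s be the solubility of Tl₂CrO₄ here. The common ion gives [CrO₄²⁻] ≈ 0.31 mol/L, and [Tl⁺] = 2s.
Ksp = [Tl⁺]^2[CrO₄²⁻] = (2s)^2(0.31)
(2s)^2 = 4.4×10⁻¹³ / (0.31) = 1.4×10⁻¹²
s = 6.0×10⁻⁷ mol/L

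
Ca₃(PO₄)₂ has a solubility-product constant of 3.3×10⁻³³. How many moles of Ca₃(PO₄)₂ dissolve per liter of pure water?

1.3×10⁻⁷ M

Ca₃(PO₄)₂(s) ⇌ 3 Ca²⁺(aq) + 2 PO₄³⁻(aq)
For each mole of Ca₃(PO₄)₂ that dissolves per liter, [Ca²⁺] = 3s and [PO₄³⁻] = 2s; let s denote this solubility.
Ksp = [Ca²⁺]^3[PO₄³⁻]^2 = (3s)^3 · (2s)^2 = 108s^5
108s^5 = 3.3×10⁻³³  ⇒  s^5 = 3.1×10⁻³⁵
s = 1.3×10⁻⁷ M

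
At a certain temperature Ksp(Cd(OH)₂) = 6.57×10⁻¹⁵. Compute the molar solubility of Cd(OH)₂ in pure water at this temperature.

1.18×10⁻⁵ M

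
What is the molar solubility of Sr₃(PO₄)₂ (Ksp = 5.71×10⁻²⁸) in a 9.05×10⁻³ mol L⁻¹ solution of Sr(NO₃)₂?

1.39×10⁻¹¹ M

Sr₃(PO₄)₂(s) ⇌ 3 Sr²⁺(aq) + 2 PO₄³⁻(aq)
Sr²⁺ is already present at 9.05×10⁻³ mol L⁻¹. If s mol/L of Sr₃(PO₄)₂ dissolves, [PO₄³⁻] = 2s while [Sr²⁺] ≈ 9.05×10⁻³ mol L⁻¹.
Ksp = [Sr²⁺]^3[PO₄³⁻]^2 = (9.05×10⁻³)^3(2s)^2
(2s)^2 = 5.71×10⁻²⁸ / (9.05×10⁻³)^3 = 7.70×10⁻²²
s = 1.39×10⁻¹¹ mol L⁻¹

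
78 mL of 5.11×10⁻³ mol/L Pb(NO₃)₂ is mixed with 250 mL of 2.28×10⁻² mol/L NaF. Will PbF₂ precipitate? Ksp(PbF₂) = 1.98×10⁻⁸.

Yes

Total volume after mixing = 78 + 250 = 328 mL.
[Pb²⁺] = (5.11×10⁻³)(78)/328 = 1.22×10⁻³ mol/L
[F⁻] = (2.28×10⁻²)(250)/328 = 1.74×10⁻² mol/L
Q = [Pb²⁺][F⁻]^2 = 3.67×10⁻⁷
Q = 3.67×10⁻⁷ > Ksp = 1.98×10⁻⁸, so the solution is supersaturated and PbF₂ precipitates.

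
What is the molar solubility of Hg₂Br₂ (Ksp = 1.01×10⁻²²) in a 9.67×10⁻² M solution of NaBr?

Hg₂Br₂(s) ⇌ Hg₂²⁺(aq) + 2 Br⁻(aq)
The solution already contains Br⁻ at 9.67×10⁻² M. Let s be the molar solubility of Hg₂Br₂.
[Br⁻] ≈ 9.67×10⁻² M (common ion dominates); [Hg₂²⁺] = s.
Ksp = [Hg₂²⁺][Br⁻]^2 = s(9.67×10⁻²)^2
s = 1.01×10⁻²² / (9.67×10⁻²)^2 = 1.08×10⁻²⁰
s = 1.08×10⁻²⁰ M

1.08×10⁻²⁰ M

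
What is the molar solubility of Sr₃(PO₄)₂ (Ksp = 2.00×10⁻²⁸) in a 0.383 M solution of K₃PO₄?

Sr₃(PO₄)₂(s) ⇌ 3 Sr²⁺(aq) + 2 PO₄³⁻(aq)
Let s be the solubility of Sr₃(PO₄)₂ here. The common ion gives [PO₄³⁻] ≈ 0.383 M, and [Sr²⁺] = 3s.
Ksp = [Sr²⁺]^3[PO₄³⁻]^2 = (3s)^3(0.383)^2
(3s)^3 = 2.00×10⁻²⁸ / (0.383)^2 = 1.36×10⁻²⁷
s = 3.70×10⁻¹⁰ M

3.70×10⁻¹⁰ M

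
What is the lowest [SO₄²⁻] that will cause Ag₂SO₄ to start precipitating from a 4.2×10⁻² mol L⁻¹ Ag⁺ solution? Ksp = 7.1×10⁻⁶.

4.0×10⁻³ M

Each salt precipitates once Q = Ksp for that salt.
Ag₂SO₄(s) ⇌ 2 Ag⁺(aq) + SO₄²⁻(aq)
Ksp = [Ag⁺]^2[SO₄²⁻] = [SO₄²⁻](4.2×10⁻²)^2
[SO₄²⁻] = 7.1×10⁻⁶ / (4.2×10⁻²)^2 = 4.0×10⁻³
[SO₄²⁻] = 4.0×10⁻³ mol L⁻¹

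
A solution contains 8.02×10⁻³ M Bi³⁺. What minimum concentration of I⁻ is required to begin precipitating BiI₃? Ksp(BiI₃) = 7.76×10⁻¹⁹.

4.59×10⁻⁶ M

Precipitation begins when Q = Ksp.
BiI₃(s) ⇌ Bi³⁺(aq) + 3 I⁻(aq)
Ksp = [Bi³⁺][I⁻]^3 = [I⁻]^3(8.02×10⁻³)
[I⁻]^3 = 7.76×10⁻¹⁹ / (8.02×10⁻³) = 9.68×10⁻¹⁷
[I⁻] = 4.59×10⁻⁶ M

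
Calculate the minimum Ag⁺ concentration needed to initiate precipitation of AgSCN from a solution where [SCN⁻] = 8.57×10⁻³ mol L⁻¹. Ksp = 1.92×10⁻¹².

Each salt precipitates once Q = Ksp for that salt.
AgSCN(s) ⇌ Ag⁺(aq) + SCN⁻(aq)
Ksp = [Ag⁺][SCN⁻] = [Ag⁺](8.57×10⁻³)
[Ag⁺] = 1.92×10⁻¹² / (8.57×10⁻³) = 2.24×10⁻¹⁰
[Ag⁺] = 2.24×10⁻¹⁰ mol L⁻¹

2.24×10⁻¹⁰ M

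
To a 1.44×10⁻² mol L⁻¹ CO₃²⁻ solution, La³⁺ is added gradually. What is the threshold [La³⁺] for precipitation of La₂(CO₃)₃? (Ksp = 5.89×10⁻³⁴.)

1.40×10⁻¹⁴ M

Each salt precipitates once Q = Ksp for that salt.
La₂(CO₃)₃(s) ⇌ 2 La³⁺(aq) + 3 CO₃²⁻(aq)
Ksp = [La³⁺]^2[CO₃²⁻]^3 = [La³⁺]^2(1.44×10⁻²)^3
[La³⁺]^2 = 5.89×10⁻³⁴ / (1.44×10⁻²)^3 = 1.97×10⁻²⁸
[La³⁺] = 1.40×10⁻¹⁴ mol L⁻¹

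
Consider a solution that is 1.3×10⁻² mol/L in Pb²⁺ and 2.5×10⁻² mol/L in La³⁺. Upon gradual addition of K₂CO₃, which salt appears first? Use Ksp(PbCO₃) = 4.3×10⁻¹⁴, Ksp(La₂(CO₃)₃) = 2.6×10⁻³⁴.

Precipitation of each salt begins when its ion product equals Ksp.
For PbCO₃: [CO₃²⁻] = (Ksp/[Pb²⁺]) = 3.3×10⁻¹² mol/L
For La₂(CO₃)₃: [CO₃²⁻] = (Ksp/[La³⁺]^2)^(1/3) = 7.5×10⁻¹¹ mol/L
Since PbCO₃ needs less CO₃²⁻ to reach saturation, it precipitates first.

PbCO₃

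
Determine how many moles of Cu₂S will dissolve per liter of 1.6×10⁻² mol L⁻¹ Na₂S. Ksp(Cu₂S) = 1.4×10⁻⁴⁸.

Cu₂S(s) ⇌ 2 Cu⁺(aq) + S²⁻(aq)
S²⁻ is already present at 1.6×10⁻² mol L⁻¹. If s mol/L of Cu₂S dissolves, [Cu⁺] = 2s while [S²⁻] ≈ 1.6×10⁻² mol L⁻¹.
Ksp = [Cu⁺]^2[S²⁻] = (2s)^2(1.6×10⁻²)
(2s)^2 = 1.4×10⁻⁴⁸ / (1.6×10⁻²) = 8.8×10⁻⁴⁷
s = 4.7×10⁻²⁴ mol L⁻¹

4.7×10⁻²⁴ M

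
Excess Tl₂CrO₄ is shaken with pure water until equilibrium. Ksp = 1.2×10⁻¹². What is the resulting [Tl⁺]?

Tl₂CrO₄(s) ⇌ 2 Tl⁺(aq) + CrO₄²⁻(aq)
Call the molar solubility s, so that [Tl⁺] = 2s and [CrO₄²⁻] = s.
Ksp = [Tl⁺]^2[CrO₄²⁻] = (2s)^2 · s = 4s^3 = 1.2×10⁻¹²
s = 6.7×10⁻⁵ M
[Tl⁺] = 2s = 1.3×10⁻⁴ M

1.3×10⁻⁴ M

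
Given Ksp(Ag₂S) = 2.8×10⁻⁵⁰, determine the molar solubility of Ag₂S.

1.9×10⁻¹⁷ M

Ag₂S(s) ⇌ 2 Ag⁺(aq) + S²⁻(aq)
With molar solubility s: [Ag⁺] = 2s, [S²⁻] = s.
Ksp = [Ag⁺]^2[S²⁻] = (2s)^2 · s = 4s^3
4s^3 = 2.8×10⁻⁵⁰  ⇒  s^3 = 7.0×10⁻⁵¹
s = 1.9×10⁻¹⁷ mol/L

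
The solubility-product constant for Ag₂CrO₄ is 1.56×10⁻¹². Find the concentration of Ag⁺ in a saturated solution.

Ag₂CrO₄(s) ⇌ 2 Ag⁺(aq) + CrO₄²⁻(aq)
If s mol/L of Ag₂CrO₄ dissolves, [Ag⁺] = 2s and [CrO₄²⁻] = s.
Ksp = [Ag⁺]^2[CrO₄²⁻] = (2s)^2 · s = 4s^3 = 1.56×10⁻¹²
s = 7.31×10⁻⁵ mol/L
[Ag⁺] = 2s = 1.46×10⁻⁴ mol/L

1.46×10⁻⁴ M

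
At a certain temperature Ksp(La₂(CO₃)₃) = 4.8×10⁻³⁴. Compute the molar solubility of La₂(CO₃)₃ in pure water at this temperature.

8.5×10⁻⁸ M

La₂(CO₃)₃(s) ⇌ 2 La³⁺(aq) + 3 CO₃²⁻(aq)
With molar solubility s: [La³⁺] = 2s, [CO₃²⁻] = 3s.
Ksp = [La³⁺]^2[CO₃²⁻]^3 = (2s)^2 · (3s)^3 = 108s^5
108s^5 = 4.8×10⁻³⁴  ⇒  s^5 = 4.4×10⁻³⁶
Taking the 5th root, s = 8.5×10⁻⁸ mol L⁻¹.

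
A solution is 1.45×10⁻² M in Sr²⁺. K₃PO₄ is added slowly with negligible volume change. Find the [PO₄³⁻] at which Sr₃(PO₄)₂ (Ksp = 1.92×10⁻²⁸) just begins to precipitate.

A salt starts to precipitate once the ion product Q reaches its Ksp.
Sr₃(PO₄)₂(s) ⇌ 3 Sr²⁺(aq) + 2 PO₄³⁻(aq)
Ksp = [Sr²⁺]^3[PO₄³⁻]^2 = [PO₄³⁻]^2(1.45×10⁻²)^3
[PO₄³⁻]^2 = 1.92×10⁻²⁸ / (1.45×10⁻²)^3 = 6.30×10⁻²³
[PO₄³⁻] = 7.94×10⁻¹² M

7.94×10⁻¹² M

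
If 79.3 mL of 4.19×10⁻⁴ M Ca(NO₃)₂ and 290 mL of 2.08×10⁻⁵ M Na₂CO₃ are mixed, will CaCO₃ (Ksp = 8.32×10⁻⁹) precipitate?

No

After mixing, V = 79.3 mL + 290 mL = 369.3 mL.
[Ca²⁺] = (4.19×10⁻⁴)(79.3)/369.3 = 9.00×10⁻⁵ M
[CO₃²⁻] = (2.08×10⁻⁵)(290)/369.3 = 1.63×10⁻⁵ M
Q = [Ca²⁺][CO₃²⁻] = 1.47×10⁻⁹
Q < Ksp (1.47×10⁻⁹ vs 8.32×10⁻⁹); the solution remains unsaturated and no precipitate forms.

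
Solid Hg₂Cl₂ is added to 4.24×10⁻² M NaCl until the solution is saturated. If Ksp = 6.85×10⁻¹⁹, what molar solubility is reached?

3.81×10⁻¹⁶ M

Hg₂Cl₂(s) ⇌ Hg₂²⁺(aq) + 2 Cl⁻(aq)
Let s be the solubility of Hg₂Cl₂ here. The common ion gives [Cl⁻] ≈ 4.24×10⁻² M, and [Hg₂²⁺] = s.
Ksp = [Hg₂²⁺][Cl⁻]^2 = s(4.24×10⁻²)^2
s = 6.85×10⁻¹⁹ / (4.24×10⁻²)^2 = 3.81×10⁻¹⁶
s = 3.81×10⁻¹⁶ M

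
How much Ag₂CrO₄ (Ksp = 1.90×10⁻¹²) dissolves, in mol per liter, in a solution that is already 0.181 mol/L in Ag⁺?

5.80×10⁻¹¹ M

Ag₂CrO₄(s) ⇌ 2 Ag⁺(aq) + CrO₄²⁻(aq)
Let s be the solubility of Ag₂CrO₄ here. The common ion gives [Ag⁺] ≈ 0.181 mol/L, and [CrO₄²⁻] = s.
Ksp = [Ag⁺]^2[CrO₄²⁻] = (0.181)^2s
s = 1.90×10⁻¹² / (0.181)^2 = 5.80×10⁻¹¹
s = 5.80×10⁻¹¹ mol/L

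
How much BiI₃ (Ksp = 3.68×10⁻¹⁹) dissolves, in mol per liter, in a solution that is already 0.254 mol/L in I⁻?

2.25×10⁻¹⁷ M

BiI₃(s) ⇌ Bi³⁺(aq) + 3 I⁻(aq)
Let s be the solubility of BiI₃ here. The common ion gives [I⁻] ≈ 0.254 mol/L, and [Bi³⁺] = s.
Ksp = [Bi³⁺][I⁻]^3 = s(0.254)^3
s = 3.68×10⁻¹⁹ / (0.254)^3 = 2.25×10⁻¹⁷
s = 2.25×10⁻¹⁷ mol/L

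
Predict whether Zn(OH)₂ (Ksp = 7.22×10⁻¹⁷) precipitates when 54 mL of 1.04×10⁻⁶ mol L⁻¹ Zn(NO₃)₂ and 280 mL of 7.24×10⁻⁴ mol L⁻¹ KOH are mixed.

Yes

After mixing, V = 54 mL + 280 mL = 334 mL.
[Zn²⁺] = (1.04×10⁻⁶)(54)/334 = 1.68×10⁻⁷ mol L⁻¹
[OH⁻] = (7.24×10⁻⁴)(280)/334 = 6.07×10⁻⁴ mol L⁻¹
Q = [Zn²⁺][OH⁻]^2 = 6.19×10⁻¹⁴
Since Q (6.19×10⁻¹⁴) exceeds Ksp (7.22×10⁻¹⁷), Zn(OH)₂ will precipitate.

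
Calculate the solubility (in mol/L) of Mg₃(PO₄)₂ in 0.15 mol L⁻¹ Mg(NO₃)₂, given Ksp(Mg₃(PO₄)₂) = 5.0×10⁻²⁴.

1.9×10⁻¹¹ M

Mg₃(PO₄)₂(s) ⇌ 3 Mg²⁺(aq) + 2 PO₄³⁻(aq)
Mg²⁺ is already present at 0.15 mol L⁻¹. If s mol/L of Mg₃(PO₄)₂ dissolves, [PO₄³⁻] = 2s while [Mg²⁺] ≈ 0.15 mol L⁻¹.
Ksp = [Mg²⁺]^3[PO₄³⁻]^2 = (0.15)^3(2s)^2
(2s)^2 = 5.0×10⁻²⁴ / (0.15)^3 = 1.5×10⁻²¹
s = 1.9×10⁻¹¹ mol L⁻¹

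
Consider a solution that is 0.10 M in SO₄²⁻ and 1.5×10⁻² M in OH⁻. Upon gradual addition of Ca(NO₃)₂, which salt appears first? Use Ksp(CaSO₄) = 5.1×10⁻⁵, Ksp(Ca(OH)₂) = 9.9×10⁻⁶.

Precipitation begins when Q = Ksp.
For CaSO₄: [Ca²⁺] = (Ksp/[SO₄²⁻]) = 5.1×10⁻⁴ M
For Ca(OH)₂: [Ca²⁺] = (Ksp/[OH⁻]^2) = 4.4×10⁻² M
CaSO₄ requires the lower [Ca²⁺], so it precipitates first.

CaSO₄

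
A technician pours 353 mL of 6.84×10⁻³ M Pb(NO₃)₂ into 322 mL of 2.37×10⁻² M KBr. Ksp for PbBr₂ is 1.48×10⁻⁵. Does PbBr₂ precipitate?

No

The combined volume is 675 mL.
[Pb²⁺] = (6.84×10⁻³)(353)/675 = 3.58×10⁻³ M
[Br⁻] = (2.37×10⁻²)(322)/675 = 1.13×10⁻² M
Q = [Pb²⁺][Br⁻]^2 = 4.57×10⁻⁷
Since Q (4.57×10⁻⁷) is less than Ksp (1.48×10⁻⁵), no PbBr₂ precipitates.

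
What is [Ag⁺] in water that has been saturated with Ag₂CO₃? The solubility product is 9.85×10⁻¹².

2.70×10⁻⁴ M

Ag₂CO₃(s) ⇌ 2 Ag⁺(aq) + CO₃²⁻(aq)
If s mol/L of Ag₂CO₃ dissolves, [Ag⁺] = 2s and [CO₃²⁻] = s.
Ksp = [Ag⁺]^2[CO₃²⁻] = (2s)^2 · s = 4s^3 = 9.85×10⁻¹²
s = 1.35×10⁻⁴ mol/L
[Ag⁺] = 2s = 2.70×10⁻⁴ mol/L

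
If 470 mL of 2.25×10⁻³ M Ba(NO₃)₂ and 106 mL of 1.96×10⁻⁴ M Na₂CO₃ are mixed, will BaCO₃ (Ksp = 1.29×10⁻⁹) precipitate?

The combined volume is 576 mL.
[Ba²⁺] = (2.25×10⁻³)(470)/576 = 1.84×10⁻³ M
[CO₃²⁻] = (1.96×10⁻⁴)(106)/576 = 3.61×10⁻⁵ M
Q = [Ba²⁺][CO₃²⁻] = 6.62×10⁻⁸
Because Q > Ksp (6.62×10⁻⁸ vs 1.29×10⁻⁹), a precipitate of BaCO₃ forms.

Yes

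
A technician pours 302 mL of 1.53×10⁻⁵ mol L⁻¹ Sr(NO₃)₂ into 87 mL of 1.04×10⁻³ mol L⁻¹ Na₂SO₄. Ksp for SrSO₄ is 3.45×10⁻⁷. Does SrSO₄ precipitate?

After mixing, V = 302 mL + 87 mL = 389 mL.
[Sr²⁺] = (1.53×10⁻⁵)(302)/389 = 1.19×10⁻⁵ mol L⁻¹
[SO₄²⁻] = (1.04×10⁻³)(87)/389 = 2.33×10⁻⁴ mol L⁻¹
Q = [Sr²⁺][SO₄²⁻] = 2.76×10⁻⁹
Q < Ksp (2.76×10⁻⁹ vs 3.45×10⁻⁷); the solution remains unsaturated and no precipitate forms.

No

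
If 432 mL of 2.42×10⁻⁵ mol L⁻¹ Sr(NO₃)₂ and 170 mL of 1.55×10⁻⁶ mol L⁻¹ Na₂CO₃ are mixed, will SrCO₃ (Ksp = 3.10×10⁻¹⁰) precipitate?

No

After mixing, V = 432 mL + 170 mL = 602 mL.
[Sr²⁺] = (2.42×10⁻⁵)(432)/602 = 1.74×10⁻⁵ mol L⁻¹
[CO₃²⁻] = (1.55×10⁻⁶)(170)/602 = 4.38×10⁻⁷ mol L⁻¹
Q = [Sr²⁺][CO₃²⁻] = 7.60×10⁻¹²
Q = 7.60×10⁻¹² < Ksp = 3.10×10⁻¹⁰, so the solution is unsaturated and no precipitate forms.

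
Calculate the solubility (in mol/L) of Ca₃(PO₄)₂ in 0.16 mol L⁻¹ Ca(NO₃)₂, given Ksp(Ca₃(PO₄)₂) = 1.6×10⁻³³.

3.1×10⁻¹⁶ M

Ca₃(PO₄)₂(s) ⇌ 3 Ca²⁺(aq) + 2 PO₄³⁻(aq)
Let s be the solubility of Ca₃(PO₄)₂ here. The common ion gives [Ca²⁺] ≈ 0.16 mol L⁻¹, and [PO₄³⁻] = 2s.
Ksp = [Ca²⁺]^3[PO₄³⁻]^2 = (0.16)^3(2s)^2
(2s)^2 = 1.6×10⁻³³ / (0.16)^3 = 3.9×10⁻³¹
s = 3.1×10⁻¹⁶ mol L⁻¹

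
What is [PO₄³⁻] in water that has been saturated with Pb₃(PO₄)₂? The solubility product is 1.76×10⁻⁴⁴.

Pb₃(PO₄)₂(s) ⇌ 3 Pb²⁺(aq) + 2 PO₄³⁻(aq)
For each mole of Pb₃(PO₄)₂ that dissolves per liter, [Pb²⁺] = 3s and [PO₄³⁻] = 2s; let s denote this solubility.
Ksp = [Pb²⁺]^3[PO₄³⁻]^2 = (3s)^3 · (2s)^2 = 108s^5 = 1.76×10⁻⁴⁴
s = 6.96×10⁻¹⁰ mol/L
[PO₄³⁻] = 2s = 1.39×10⁻⁹ mol/L

1.39×10⁻⁹ M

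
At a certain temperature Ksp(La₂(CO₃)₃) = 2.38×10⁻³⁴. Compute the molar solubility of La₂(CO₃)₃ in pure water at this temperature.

7.39×10⁻⁸ M

La₂(CO₃)₃(s) ⇌ 2 La³⁺(aq) + 3 CO₃²⁻(aq)
Let s be the molar solubility. Then [La³⁺] = 2s and [CO₃²⁻] = 3s.
Ksp = [La³⁺]^2[CO₃²⁻]^3 = (2s)^2 · (3s)^3 = 108s^5
108s^5 = 2.38×10⁻³⁴  ⇒  s^5 = 2.20×10⁻³⁶
s = (2.20×10⁻³⁶)^(1/5) = 7.39×10⁻⁸ mol L⁻¹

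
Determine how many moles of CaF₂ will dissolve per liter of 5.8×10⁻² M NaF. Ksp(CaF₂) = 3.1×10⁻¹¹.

9.2×10⁻⁹ M

CaF₂(s) ⇌ Ca²⁺(aq) + 2 F⁻(aq)
Let s be the solubility of CaF₂ here. The common ion gives [F⁻] ≈ 5.8×10⁻² M, and [Ca²⁺] = s.
Ksp = [Ca²⁺][F⁻]^2 = s(5.8×10⁻²)^2
s = 3.1×10⁻¹¹ / (5.8×10⁻²)^2 = 9.2×10⁻⁹
s = 9.2×10⁻⁹ M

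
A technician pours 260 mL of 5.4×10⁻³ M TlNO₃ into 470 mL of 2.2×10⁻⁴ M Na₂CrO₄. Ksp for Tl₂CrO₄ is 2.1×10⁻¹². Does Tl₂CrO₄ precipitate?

Yes

Total volume after mixing = 260 + 470 = 730 mL.
[Tl⁺] = (5.4×10⁻³)(260)/730 = 1.9×10⁻³ M
[CrO₄²⁻] = (2.2×10⁻⁴)(470)/730 = 1.4×10⁻⁴ M
Q = [Tl⁺]^2[CrO₄²⁻] = 5.2×10⁻¹⁰
Q = 5.2×10⁻¹⁰ > Ksp = 2.1×10⁻¹², so the solution is supersaturated and Tl₂CrO₄ precipitates.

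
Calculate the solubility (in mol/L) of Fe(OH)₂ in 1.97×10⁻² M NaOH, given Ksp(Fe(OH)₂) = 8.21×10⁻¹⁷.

2.12×10⁻¹³ M

Fe(OH)₂(s) ⇌ Fe²⁺(aq) + 2 OH⁻(aq)
OH⁻ is already present at 1.97×10⁻² M. If s mol/L of Fe(OH)₂ dissolves, [Fe²⁺] = s while [OH⁻] ≈ 1.97×10⁻² M.
Ksp = [Fe²⁺][OH⁻]^2 = s(1.97×10⁻²)^2
s = 8.21×10⁻¹⁷ / (1.97×10⁻²)^2 = 2.12×10⁻¹³
s = 2.12×10⁻¹³ M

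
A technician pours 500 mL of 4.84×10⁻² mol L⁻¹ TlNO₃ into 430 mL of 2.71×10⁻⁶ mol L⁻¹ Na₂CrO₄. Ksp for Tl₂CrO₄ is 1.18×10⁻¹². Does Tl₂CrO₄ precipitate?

After mixing, V = 500 mL + 430 mL = 930 mL.
[Tl⁺] = (4.84×10⁻²)(500)/930 = 2.60×10⁻² mol L⁻¹
[CrO₄²⁻] = (2.71×10⁻⁶)(430)/930 = 1.25×10⁻⁶ mol L⁻¹
Q = [Tl⁺]^2[CrO₄²⁻] = 8.48×10⁻¹⁰
Since Q (8.48×10⁻¹⁰) exceeds Ksp (1.18×10⁻¹²), Tl₂CrO₄ will precipitate.

Yes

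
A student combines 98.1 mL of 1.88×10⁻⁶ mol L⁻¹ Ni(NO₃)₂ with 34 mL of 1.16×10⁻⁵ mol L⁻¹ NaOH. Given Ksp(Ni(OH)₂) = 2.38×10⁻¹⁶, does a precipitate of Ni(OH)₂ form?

No

The combined volume is 132.1 mL.
[Ni²⁺] = (1.88×10⁻⁶)(98.1)/132.1 = 1.40×10⁻⁶ mol L⁻¹
[OH⁻] = (1.16×10⁻⁵)(34)/132.1 = 2.99×10⁻⁶ mol L⁻¹
Q = [Ni²⁺][OH⁻]^2 = 1.24×10⁻¹⁷
Q = 1.24×10⁻¹⁷ < Ksp = 2.38×10⁻¹⁶, so the solution is unsaturated and no precipitate forms.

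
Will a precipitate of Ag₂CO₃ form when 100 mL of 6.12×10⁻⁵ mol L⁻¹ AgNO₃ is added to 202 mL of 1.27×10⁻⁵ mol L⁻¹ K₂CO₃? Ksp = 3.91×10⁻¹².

The combined volume is 302 mL.
[Ag⁺] = (6.12×10⁻⁵)(100)/302 = 2.03×10⁻⁵ mol L⁻¹
[CO₃²⁻] = (1.27×10⁻⁵)(202)/302 = 8.49×10⁻⁶ mol L⁻¹
Q = [Ag⁺]^2[CO₃²⁻] = 3.49×10⁻¹⁵
Since Q (3.49×10⁻¹⁵) is less than Ksp (3.91×10⁻¹²), no Ag₂CO₃ precipitates.

No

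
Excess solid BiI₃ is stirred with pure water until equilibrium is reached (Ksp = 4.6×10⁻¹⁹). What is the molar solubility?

1.1×10⁻⁵ M

BiI₃(s) ⇌ Bi³⁺(aq) + 3 I⁻(aq)
Let s be the molar solubility. Then [Bi³⁺] = s and [I⁻] = 3s.
Ksp = [Bi³⁺][I⁻]^3 = s · (3s)^3 = 27s^4
27s^4 = 4.6×10⁻¹⁹  ⇒  s^4 = 1.7×10⁻²⁰
s = (1.7×10⁻²⁰)^(1/4) = 1.1×10⁻⁵ mol L⁻¹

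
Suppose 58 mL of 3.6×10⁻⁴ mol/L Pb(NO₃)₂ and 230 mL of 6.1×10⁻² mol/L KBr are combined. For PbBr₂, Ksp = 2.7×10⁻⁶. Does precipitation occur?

No

After mixing, V = 58 mL + 230 mL = 288 mL.
[Pb²⁺] = (3.6×10⁻⁴)(58)/288 = 7.3×10⁻⁵ mol/L
[Br⁻] = (6.1×10⁻²)(230)/288 = 4.9×10⁻² mol/L
Q = [Pb²⁺][Br⁻]^2 = 1.7×10⁻⁷
Q = 1.7×10⁻⁷ < Ksp = 2.7×10⁻⁶, so the solution is unsaturated and no precipitate forms.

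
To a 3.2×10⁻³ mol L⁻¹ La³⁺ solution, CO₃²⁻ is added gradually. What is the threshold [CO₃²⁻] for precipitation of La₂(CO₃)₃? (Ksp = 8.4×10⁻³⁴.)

Each salt precipitates once Q = Ksp for that salt.
La₂(CO₃)₃(s) ⇌ 2 La³⁺(aq) + 3 CO₃²⁻(aq)
Ksp = [La³⁺]^2[CO₃²⁻]^3 = [CO₃²⁻]^3(3.2×10⁻³)^2
[CO₃²⁻]^3 = 8.4×10⁻³⁴ / (3.2×10⁻³)^2 = 8.2×10⁻²⁹
[CO₃²⁻] = 4.3×10⁻¹⁰ mol L⁻¹

4.3×10⁻¹⁰ M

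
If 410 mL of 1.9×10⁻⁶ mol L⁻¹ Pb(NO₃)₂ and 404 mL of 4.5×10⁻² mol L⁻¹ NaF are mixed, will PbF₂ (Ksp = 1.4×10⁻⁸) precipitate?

No

Total volume after mixing = 410 + 404 = 814 mL.
[Pb²⁺] = (1.9×10⁻⁶)(410)/814 = 9.6×10⁻⁷ mol L⁻¹
[F⁻] = (4.5×10⁻²)(404)/814 = 2.2×10⁻² mol L⁻¹
Q = [Pb²⁺][F⁻]^2 = 4.8×10⁻¹⁰
Q = 4.8×10⁻¹⁰ < Ksp = 1.4×10⁻⁸, so the solution is unsaturated and no precipitate forms.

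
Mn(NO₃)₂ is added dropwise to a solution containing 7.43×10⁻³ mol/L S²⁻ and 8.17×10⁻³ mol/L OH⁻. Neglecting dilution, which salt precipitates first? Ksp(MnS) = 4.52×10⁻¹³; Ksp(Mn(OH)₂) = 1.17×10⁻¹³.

Each salt precipitates once Q = Ksp for that salt.
For MnS: [Mn²⁺] = (Ksp/[S²⁻]) = 6.08×10⁻¹¹ mol/L
For Mn(OH)₂: [Mn²⁺] = (Ksp/[OH⁻]^2) = 1.75×10⁻⁹ mol/L
MnS requires the lower [Mn²⁺], so it precipitates first.

MnS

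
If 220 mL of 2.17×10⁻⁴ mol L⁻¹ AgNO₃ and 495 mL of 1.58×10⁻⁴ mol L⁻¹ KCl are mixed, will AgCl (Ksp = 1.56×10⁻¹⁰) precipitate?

Yes

After mixing, V = 220 mL + 495 mL = 715 mL.
[Ag⁺] = (2.17×10⁻⁴)(220)/715 = 6.68×10⁻⁵ mol L⁻¹
[Cl⁻] = (1.58×10⁻⁴)(495)/715 = 1.09×10⁻⁴ mol L⁻¹
Q = [Ag⁺][Cl⁻] = 7.30×10⁻⁹
Since Q (7.30×10⁻⁹) exceeds Ksp (1.56×10⁻¹⁰), AgCl will precipitate.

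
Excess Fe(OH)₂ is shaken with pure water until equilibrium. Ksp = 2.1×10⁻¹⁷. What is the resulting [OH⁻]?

3.5×10⁻⁶ M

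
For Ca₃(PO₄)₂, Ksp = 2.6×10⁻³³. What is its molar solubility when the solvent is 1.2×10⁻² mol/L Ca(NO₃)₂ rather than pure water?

Ca₃(PO₄)₂(s) ⇌ 3 Ca²⁺(aq) + 2 PO₄³⁻(aq)
Ca²⁺ is already present at 1.2×10⁻² mol/L. If s mol/L of Ca₃(PO₄)₂ dissolves, [PO₄³⁻] = 2s while [Ca²⁺] ≈ 1.2×10⁻² mol/L.
Ksp = [Ca²⁺]^3[PO₄³⁻]^2 = (1.2×10⁻²)^3(2s)^2
(2s)^2 = 2.6×10⁻³³ / (1.2×10⁻²)^3 = 1.5×10⁻²⁷
s = 1.9×10⁻¹⁴ mol/L

1.9×10⁻¹⁴ M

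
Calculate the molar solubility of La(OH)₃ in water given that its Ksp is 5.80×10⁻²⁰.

6.81×10⁻⁶ M

La(OH)₃(s) ⇌ La³⁺(aq) + 3 OH⁻(aq)
If s mol/L of La(OH)₃ dissolves, [La³⁺] = s and [OH⁻] = 3s.
Ksp = [La³⁺][OH⁻]^3 = s · (3s)^3 = 27s^4
27s^4 = 5.80×10⁻²⁰  ⇒  s^4 = 2.15×10⁻²¹
s = 6.81×10⁻⁶ M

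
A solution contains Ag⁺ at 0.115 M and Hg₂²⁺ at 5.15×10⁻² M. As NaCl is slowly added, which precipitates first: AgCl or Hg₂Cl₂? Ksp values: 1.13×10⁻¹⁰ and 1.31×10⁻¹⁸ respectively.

AgCl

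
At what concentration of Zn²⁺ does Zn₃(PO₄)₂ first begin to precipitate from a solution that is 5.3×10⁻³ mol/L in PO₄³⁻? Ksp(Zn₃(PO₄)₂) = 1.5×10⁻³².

The threshold for precipitation is Q = Ksp.
Zn₃(PO₄)₂(s) ⇌ 3 Zn²⁺(aq) + 2 PO₄³⁻(aq)
Ksp = [Zn²⁺]^3[PO₄³⁻]^2 = [Zn²⁺]^3(5.3×10⁻³)^2
[Zn²⁺]^3 = 1.5×10⁻³² / (5.3×10⁻³)^2 = 5.3×10⁻²⁸
[Zn²⁺] = 8.1×10⁻¹⁰ mol/L

8.1×10⁻¹⁰ M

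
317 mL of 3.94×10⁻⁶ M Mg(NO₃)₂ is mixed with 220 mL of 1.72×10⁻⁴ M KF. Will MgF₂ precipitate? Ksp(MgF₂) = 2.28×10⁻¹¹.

After mixing, V = 317 mL + 220 mL = 537 mL.
[Mg²⁺] = (3.94×10⁻⁶)(317)/537 = 2.33×10⁻⁶ M
[F⁻] = (1.72×10⁻⁴)(220)/537 = 7.05×10⁻⁵ M
Q = [Mg²⁺][F⁻]^2 = 1.15×10⁻¹⁴
Q = 1.15×10⁻¹⁴ < Ksp = 2.28×10⁻¹¹, so the solution is unsaturated and no precipitate forms.

No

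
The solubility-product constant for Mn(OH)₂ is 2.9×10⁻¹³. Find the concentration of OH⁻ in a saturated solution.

Mn(OH)₂(s) ⇌ Mn²⁺(aq) + 2 OH⁻(aq)
Call the molar solubility s, so that [Mn²⁺] = s and [OH⁻] = 2s.
Ksp = [Mn²⁺][OH⁻]^2 = s · (2s)^2 = 4s^3 = 2.9×10⁻¹³
s = 4.2×10⁻⁵ M
[OH⁻] = 2s = 8.3×10⁻⁵ M

8.3×10⁻⁵ M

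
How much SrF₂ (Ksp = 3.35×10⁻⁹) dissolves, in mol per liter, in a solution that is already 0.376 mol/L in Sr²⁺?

SrF₂(s) ⇌ Sr²⁺(aq) + 2 F⁻(aq)
Let s be the solubility of SrF₂ here. The common ion gives [Sr²⁺] ≈ 0.376 mol/L, and [F⁻] = 2s.
Ksp = [Sr²⁺][F⁻]^2 = (0.376)(2s)^2
(2s)^2 = 3.35×10⁻⁹ / (0.376) = 8.91×10⁻⁹
s = 4.72×10⁻⁵ mol/L

4.72×10⁻⁵ M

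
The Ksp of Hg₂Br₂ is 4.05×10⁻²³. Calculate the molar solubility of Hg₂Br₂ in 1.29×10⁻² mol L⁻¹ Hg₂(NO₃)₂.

2.80×10⁻¹¹ M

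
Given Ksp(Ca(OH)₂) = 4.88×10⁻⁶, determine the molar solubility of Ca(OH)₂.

Ca(OH)₂(s) ⇌ Ca²⁺(aq) + 2 OH⁻(aq)
With molar solubility s: [Ca²⁺] = s, [OH⁻] = 2s.
Ksp = [Ca²⁺][OH⁻]^2 = s · (2s)^2 = 4s^3
4s^3 = 4.88×10⁻⁶  ⇒  s^3 = 1.22×10⁻⁶
s = (1.22×10⁻⁶)^(1/3) = 1.07×10⁻² mol/L

1.07×10⁻² M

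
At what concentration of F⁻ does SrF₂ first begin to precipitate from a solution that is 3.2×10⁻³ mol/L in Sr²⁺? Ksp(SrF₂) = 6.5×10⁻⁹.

1.4×10⁻³ M

The threshold for precipitation is Q = Ksp.
SrF₂(s) ⇌ Sr²⁺(aq) + 2 F⁻(aq)
Ksp = [Sr²⁺][F⁻]^2 = [F⁻]^2(3.2×10⁻³)
[F⁻]^2 = 6.5×10⁻⁹ / (3.2×10⁻³) = 2.0×10⁻⁶
[F⁻] = 1.4×10⁻³ mol/L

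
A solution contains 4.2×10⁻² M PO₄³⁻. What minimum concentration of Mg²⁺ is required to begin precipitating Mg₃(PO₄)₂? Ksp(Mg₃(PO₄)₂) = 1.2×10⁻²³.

1.9×10⁻⁷ M

A salt starts to precipitate once the ion product Q reaches its Ksp.
Mg₃(PO₄)₂(s) ⇌ 3 Mg²⁺(aq) + 2 PO₄³⁻(aq)
Ksp = [Mg²⁺]^3[PO₄³⁻]^2 = [Mg²⁺]^3(4.2×10⁻²)^2
[Mg²⁺]^3 = 1.2×10⁻²³ / (4.2×10⁻²)^2 = 6.8×10⁻²¹
[Mg²⁺] = 1.9×10⁻⁷ M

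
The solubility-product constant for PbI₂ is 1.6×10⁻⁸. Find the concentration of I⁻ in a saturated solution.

PbI₂(s) ⇌ Pb²⁺(aq) + 2 I⁻(aq)
Call the molar solubility s, so that [Pb²⁺] = s and [I⁻] = 2s.
Ksp = [Pb²⁺][I⁻]^2 = s · (2s)^2 = 4s^3 = 1.6×10⁻⁸
s = 1.6×10⁻³ mol/L
[I⁻] = 2s = 3.2×10⁻³ mol/L

3.2×10⁻³ M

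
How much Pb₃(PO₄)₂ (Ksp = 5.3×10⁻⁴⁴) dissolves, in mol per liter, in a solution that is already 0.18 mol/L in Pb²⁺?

1.5×10⁻²¹ M

Pb₃(PO₄)₂(s) ⇌ 3 Pb²⁺(aq) + 2 PO₄³⁻(aq)
The solution already contains Pb²⁺ at 0.18 mol/L. Let s be the molar solubility of Pb₃(PO₄)₂.
[Pb²⁺] ≈ 0.18 mol/L (common ion dominates); [PO₄³⁻] = 2s.
Ksp = [Pb²⁺]^3[PO₄³⁻]^2 = (0.18)^3(2s)^2
(2s)^2 = 5.3×10⁻⁴⁴ / (0.18)^3 = 9.1×10⁻⁴²
s = 1.5×10⁻²¹ mol/L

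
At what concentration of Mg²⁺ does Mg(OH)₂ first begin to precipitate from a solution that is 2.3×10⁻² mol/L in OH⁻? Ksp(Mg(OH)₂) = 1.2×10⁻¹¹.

2.3×10⁻⁸ M

A salt starts to precipitate once the ion product Q reaches its Ksp.
Mg(OH)₂(s) ⇌ Mg²⁺(aq) + 2 OH⁻(aq)
Ksp = [Mg²⁺][OH⁻]^2 = [Mg²⁺](2.3×10⁻²)^2
[Mg²⁺] = 1.2×10⁻¹¹ / (2.3×10⁻²)^2 = 2.3×10⁻⁸
[Mg²⁺] = 2.3×10⁻⁸ mol/L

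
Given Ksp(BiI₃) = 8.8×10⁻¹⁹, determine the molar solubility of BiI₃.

BiI₃(s) ⇌ Bi³⁺(aq) + 3 I⁻(aq)
With molar solubility s: [Bi³⁺] = s, [I⁻] = 3s.
Ksp = [Bi³⁺][I⁻]^3 = s · (3s)^3 = 27s^4
27s^4 = 8.8×10⁻¹⁹  ⇒  s^4 = 3.3×10⁻²⁰
s = 1.3×10⁻⁵ M

1.3×10⁻⁵ M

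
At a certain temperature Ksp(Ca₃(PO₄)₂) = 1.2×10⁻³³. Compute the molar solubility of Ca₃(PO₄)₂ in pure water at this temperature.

Ca₃(PO₄)₂(s) ⇌ 3 Ca²⁺(aq) + 2 PO₄³⁻(aq)
For each mole of Ca₃(PO₄)₂ that dissolves per liter, [Ca²⁺] = 3s and [PO₄³⁻] = 2s; let s denote this solubility.
Ksp = [Ca²⁺]^3[PO₄³⁻]^2 = (3s)^3 · (2s)^2 = 108s^5
108s^5 = 1.2×10⁻³³  ⇒  s^5 = 1.1×10⁻³⁵
s = (1.1×10⁻³⁵)^(1/5) = 1.0×10⁻⁷ mol/L

1.0×10⁻⁷ M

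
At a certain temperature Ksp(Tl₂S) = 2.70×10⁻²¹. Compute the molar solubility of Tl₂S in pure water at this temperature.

8.77×10⁻⁸ M

Tl₂S(s) ⇌ 2 Tl⁺(aq) + S²⁻(aq)
If s mol/L of Tl₂S dissolves, [Tl⁺] = 2s and [S²⁻] = s.
Ksp = [Tl⁺]^2[S²⁻] = (2s)^2 · s = 4s^3
4s^3 = 2.70×10⁻²¹  ⇒  s^3 = 6.75×10⁻²²
s = (6.75×10⁻²²)^(1/3) = 8.77×10⁻⁸ mol L⁻¹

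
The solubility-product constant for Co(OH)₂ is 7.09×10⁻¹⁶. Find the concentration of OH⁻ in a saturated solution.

Co(OH)₂(s) ⇌ Co²⁺(aq) + 2 OH⁻(aq)
Call the molar solubility s, so that [Co²⁺] = s and [OH⁻] = 2s.
Ksp = [Co²⁺][OH⁻]^2 = s · (2s)^2 = 4s^3 = 7.09×10⁻¹⁶
s = 5.62×10⁻⁶ mol L⁻¹
[OH⁻] = 2s = 1.12×10⁻⁵ mol L⁻¹

1.12×10⁻⁵ M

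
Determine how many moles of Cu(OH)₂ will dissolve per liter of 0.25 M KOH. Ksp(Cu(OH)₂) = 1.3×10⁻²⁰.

Cu(OH)₂(s) ⇌ Cu²⁺(aq) + 2 OH⁻(aq)
Let s be the solubility of Cu(OH)₂ here. The common ion gives [OH⁻] ≈ 0.25 M, and [Cu²⁺] = s.
Ksp = [Cu²⁺][OH⁻]^2 = s(0.25)^2
s = 1.3×10⁻²⁰ / (0.25)^2 = 2.1×10⁻¹⁹
s = 2.1×10⁻¹⁹ M

2.1×10⁻¹⁹ M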